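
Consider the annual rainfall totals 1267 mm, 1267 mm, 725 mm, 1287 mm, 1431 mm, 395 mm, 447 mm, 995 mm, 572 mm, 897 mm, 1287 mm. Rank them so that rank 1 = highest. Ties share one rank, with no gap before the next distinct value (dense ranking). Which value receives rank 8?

447

Sorted (descending): 1431, 1287, 1287, 1267, 1267, 995, 897, 725, 572, 447, 395
The 2 values of 1287 share dense rank 2.
The 2 values of 1267 share dense rank 3.
Remaining distinct values take the next consecutive integers.
Rank 8 → value 447.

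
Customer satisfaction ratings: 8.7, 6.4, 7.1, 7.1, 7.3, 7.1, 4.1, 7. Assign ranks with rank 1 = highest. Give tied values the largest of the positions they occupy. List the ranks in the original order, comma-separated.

Sorted (descending): 8.7, 7.3, 7.1, 7.1, 7.1, 7, 6.4, 4.1
The 3 values of 7.1 occupy positions 3–5 → each gets rank 5.

1, 7, 5, 5, 2, 5, 8, 6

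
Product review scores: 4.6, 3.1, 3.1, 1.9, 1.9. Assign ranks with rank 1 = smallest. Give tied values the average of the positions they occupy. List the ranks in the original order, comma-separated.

Sorted (ascending): 1.9, 1.9, 3.1, 3.1, 4.6
The 2 values of 1.9 occupy positions 1–2 → average rank (1+2)/2 = 1.5.
The 2 values of 3.1 occupy positions 3–4 → average rank (3+4)/2 = 3.5.

5, 3.5, 3.5, 1.5, 1.5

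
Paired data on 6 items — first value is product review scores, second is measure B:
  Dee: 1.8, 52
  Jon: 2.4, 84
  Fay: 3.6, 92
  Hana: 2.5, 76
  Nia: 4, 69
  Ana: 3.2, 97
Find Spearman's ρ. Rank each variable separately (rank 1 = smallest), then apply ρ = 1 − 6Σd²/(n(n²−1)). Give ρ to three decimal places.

Ranks of variable 1: 1, 2, 5, 3, 6, 4
Ranks of variable 2: 1, 4, 5, 3, 2, 6
d = r₁ − r₂: 0, -2, 0, 0, 4, -2
d²: 0, 4, 0, 0, 16, 4; Σd² = 24
ρ = 1 − 6·24/(6·35) = 1 − 144/210 = 0.314

0.314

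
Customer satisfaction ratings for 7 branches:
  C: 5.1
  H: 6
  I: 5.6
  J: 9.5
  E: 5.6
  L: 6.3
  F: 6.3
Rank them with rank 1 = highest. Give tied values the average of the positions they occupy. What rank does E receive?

5.5

Sorted (descending): 9.5, 6.3, 6.3, 6, 5.6, 5.6, 5.1
The 2 values of 6.3 occupy positions 2–3 → average rank (2+3)/2 = 2.5.
The 2 values of 5.6 occupy positions 5–6 → average rank (5+6)/2 = 5.5.
E has value 5.6 → rank 5.5.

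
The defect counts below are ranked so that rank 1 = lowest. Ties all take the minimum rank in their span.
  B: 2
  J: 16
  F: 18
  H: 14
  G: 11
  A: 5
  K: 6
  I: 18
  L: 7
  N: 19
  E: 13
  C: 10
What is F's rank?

10

Sorted (ascending): 2, 5, 6, 7, 10, 11, 13, 14, 16, 18, 18, 19
The 2 values of 18 occupy positions 10–11 → each gets rank 10.
F has value 18 → rank 10.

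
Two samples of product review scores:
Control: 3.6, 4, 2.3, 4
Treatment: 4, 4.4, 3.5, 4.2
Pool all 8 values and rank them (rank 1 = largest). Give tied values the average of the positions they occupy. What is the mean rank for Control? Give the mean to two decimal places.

Sorted (descending): 4.4, 4.2, 4, 4, 4, 3.6, 3.5, 2.3
The 3 values of 4 occupy positions 3–5 → average rank 4.
Control values → pooled ranks: 3.6→6, 4→4, 2.3→8, 4→4
Mean rank = (6 + 4 + 8 + 4) / 4 = 5.50

5.50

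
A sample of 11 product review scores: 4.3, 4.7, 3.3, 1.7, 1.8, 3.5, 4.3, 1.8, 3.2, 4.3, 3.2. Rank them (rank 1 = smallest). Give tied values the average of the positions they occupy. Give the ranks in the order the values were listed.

9, 11, 6, 1, 2.5, 7, 9, 2.5, 4.5, 9, 4.5

Sorted (ascending): 1.7, 1.8, 1.8, 3.2, 3.2, 3.3, 3.5, 4.3, 4.3, 4.3, 4.7
The 2 values of 1.8 occupy positions 2–3 → average rank (2+3)/2 = 2.5.
The 2 values of 3.2 occupy positions 4–5 → average rank (4+5)/2 = 4.5.
The 3 values of 4.3 occupy positions 8–10 → average rank 9.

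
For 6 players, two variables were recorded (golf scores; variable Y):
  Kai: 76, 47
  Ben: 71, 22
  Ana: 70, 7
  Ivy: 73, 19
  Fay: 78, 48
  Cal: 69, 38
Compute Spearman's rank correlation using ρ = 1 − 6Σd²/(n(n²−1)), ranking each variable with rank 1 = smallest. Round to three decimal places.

0.600

Ranks of variable 1: 5, 3, 2, 4, 6, 1
Ranks of variable 2: 5, 3, 1, 2, 6, 4
d = r₁ − r₂: 0, 0, 1, 2, 0, -3
d²: 0, 0, 1, 4, 0, 9; Σd² = 14
ρ = 1 − 6·14/(6·35) = 1 − 84/210 = 0.600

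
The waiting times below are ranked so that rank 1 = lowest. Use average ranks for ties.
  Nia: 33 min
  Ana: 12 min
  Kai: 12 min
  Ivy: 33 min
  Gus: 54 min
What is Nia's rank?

Sorted (ascending): 12, 12, 33, 33, 54
The 2 values of 12 occupy positions 1–2 → average rank (1+2)/2 = 1.5.
The 2 values of 33 occupy positions 3–4 → average rank (3+4)/2 = 3.5.
Nia has value 33 min → rank 3.5.

3.5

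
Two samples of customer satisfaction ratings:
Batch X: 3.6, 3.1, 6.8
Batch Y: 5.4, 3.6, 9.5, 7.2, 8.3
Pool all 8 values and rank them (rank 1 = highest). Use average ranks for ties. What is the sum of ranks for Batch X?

18.5

Sorted (descending): 9.5, 8.3, 7.2, 6.8, 5.4, 3.6, 3.6, 3.1
The 2 values of 3.6 occupy positions 6–7 → average rank (6+7)/2 = 6.5.
Batch X values → pooled ranks: 3.6→6.5, 3.1→8, 6.8→4
Rank sum = 6.5 + 8 + 4 = 18.5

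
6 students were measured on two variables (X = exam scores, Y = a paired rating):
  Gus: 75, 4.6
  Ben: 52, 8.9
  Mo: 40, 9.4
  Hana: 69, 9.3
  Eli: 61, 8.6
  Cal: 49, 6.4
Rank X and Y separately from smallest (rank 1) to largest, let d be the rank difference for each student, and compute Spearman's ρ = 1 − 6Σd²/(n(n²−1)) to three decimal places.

Ranks of variable 1: 6, 3, 1, 5, 4, 2
Ranks of variable 2: 1, 4, 6, 5, 3, 2
d = r₁ − r₂: 5, -1, -5, 0, 1, 0
d²: 25, 1, 25, 0, 1, 0; Σd² = 52
ρ = 1 − 6·52/(6·35) = 1 − 312/210 = -0.486

-0.486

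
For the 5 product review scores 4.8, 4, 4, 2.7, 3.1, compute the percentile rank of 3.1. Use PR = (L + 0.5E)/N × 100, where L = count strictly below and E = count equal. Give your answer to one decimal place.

30.0

N = 5.
Strictly below 3.1: 1. Equal to 3.1: 1.
PR = (1 + 0.5·1)/5 × 100 = 30.0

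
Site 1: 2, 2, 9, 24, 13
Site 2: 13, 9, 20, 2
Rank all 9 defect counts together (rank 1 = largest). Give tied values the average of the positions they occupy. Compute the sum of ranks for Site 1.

26

Sorted (descending): 24, 20, 13, 13, 9, 9, 2, 2, 2
The 2 values of 13 occupy positions 3–4 → average rank (3+4)/2 = 3.5.
The 2 values of 9 occupy positions 5–6 → average rank (5+6)/2 = 5.5.
The 3 values of 2 occupy positions 7–9 → average rank 8.
Site 1 values → pooled ranks: 2→8, 2→8, 9→5.5, 24→1, 13→3.5
Rank sum = 8 + 8 + 5.5 + 1 + 3.5 = 26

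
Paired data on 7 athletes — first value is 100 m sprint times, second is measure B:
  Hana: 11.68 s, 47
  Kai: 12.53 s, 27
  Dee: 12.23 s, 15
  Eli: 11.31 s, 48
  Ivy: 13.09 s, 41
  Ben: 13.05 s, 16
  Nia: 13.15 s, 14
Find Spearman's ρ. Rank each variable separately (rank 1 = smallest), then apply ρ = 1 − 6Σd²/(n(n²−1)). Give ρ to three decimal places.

-0.679

Ranks of variable 1: 2, 4, 3, 1, 6, 5, 7
Ranks of variable 2: 6, 4, 2, 7, 5, 3, 1
d = r₁ − r₂: -4, 0, 1, -6, 1, 2, 6
d²: 16, 0, 1, 36, 1, 4, 36; Σd² = 94
ρ = 1 − 6·94/(7·48) = 1 − 564/336 = -0.679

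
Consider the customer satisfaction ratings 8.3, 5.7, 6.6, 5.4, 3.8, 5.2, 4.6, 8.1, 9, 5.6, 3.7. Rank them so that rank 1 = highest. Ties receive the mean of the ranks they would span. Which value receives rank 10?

Sorted (descending): 9, 8.3, 8.1, 6.6, 5.7, 5.6, 5.4, 5.2, 4.6, 3.8, 3.7
No ties — each value takes its position as its rank.
Rank 10 → value 3.8.

3.8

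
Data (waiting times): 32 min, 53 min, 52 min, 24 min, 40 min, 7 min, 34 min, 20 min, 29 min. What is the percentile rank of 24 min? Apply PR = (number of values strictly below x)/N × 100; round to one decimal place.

N = 9.
Strictly below 24: 2. Equal to 24: 1.
PR = 2/9 × 100 = 22.2

22.2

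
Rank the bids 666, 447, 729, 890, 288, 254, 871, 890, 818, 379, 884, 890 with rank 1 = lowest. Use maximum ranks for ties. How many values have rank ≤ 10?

9

Sorted (ascending): 254, 288, 379, 447, 666, 729, 818, 871, 884, 890, 890, 890
The 3 values of 890 occupy positions 10–12 → each gets rank 12.
Ranks ≤ 10: {1, 2, 3, 4, 5, 6, 7, 8, 9} → 9 values.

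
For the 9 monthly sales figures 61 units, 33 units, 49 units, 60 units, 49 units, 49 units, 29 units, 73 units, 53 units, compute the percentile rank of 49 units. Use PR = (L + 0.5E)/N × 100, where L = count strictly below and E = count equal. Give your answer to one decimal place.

38.9

N = 9.
Strictly below 49: 2. Equal to 49: 3.
PR = (2 + 0.5·3)/9 × 100 = 38.9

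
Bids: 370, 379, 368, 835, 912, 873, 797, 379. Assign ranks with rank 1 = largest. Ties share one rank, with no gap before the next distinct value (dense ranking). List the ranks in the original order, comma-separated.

Sorted (descending): 912, 873, 835, 797, 379, 379, 370, 368
The 2 values of 379 share dense rank 5.
Remaining distinct values take the next consecutive integers.

6, 5, 7, 3, 1, 2, 4, 5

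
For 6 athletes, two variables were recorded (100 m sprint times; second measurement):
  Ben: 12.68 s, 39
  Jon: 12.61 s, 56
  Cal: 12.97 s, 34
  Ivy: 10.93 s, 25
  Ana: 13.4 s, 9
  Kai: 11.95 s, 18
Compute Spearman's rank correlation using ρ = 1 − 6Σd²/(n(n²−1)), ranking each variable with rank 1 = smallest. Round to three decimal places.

Ranks of variable 1: 4, 3, 5, 1, 6, 2
Ranks of variable 2: 5, 6, 4, 3, 1, 2
d = r₁ − r₂: -1, -3, 1, -2, 5, 0
d²: 1, 9, 1, 4, 25, 0; Σd² = 40
ρ = 1 − 6·40/(6·35) = 1 − 240/210 = -0.143

-0.143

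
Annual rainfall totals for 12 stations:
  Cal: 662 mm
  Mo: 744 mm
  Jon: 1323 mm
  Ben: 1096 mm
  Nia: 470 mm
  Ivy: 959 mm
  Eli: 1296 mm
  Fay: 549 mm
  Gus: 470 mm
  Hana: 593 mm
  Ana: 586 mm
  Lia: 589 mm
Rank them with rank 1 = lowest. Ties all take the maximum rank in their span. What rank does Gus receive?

2

Sorted (ascending): 470, 470, 549, 586, 589, 593, 662, 744, 959, 1096, 1296, 1323
The 2 values of 470 occupy positions 1–2 → each gets rank 2.
Gus has value 470 mm → rank 2.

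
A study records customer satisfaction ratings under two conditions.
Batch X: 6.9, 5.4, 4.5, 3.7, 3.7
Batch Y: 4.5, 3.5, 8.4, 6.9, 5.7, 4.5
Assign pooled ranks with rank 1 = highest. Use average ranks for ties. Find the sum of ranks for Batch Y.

Sorted (descending): 8.4, 6.9, 6.9, 5.7, 5.4, 4.5, 4.5, 4.5, 3.7, 3.7, 3.5
The 2 values of 6.9 occupy positions 2–3 → average rank (2+3)/2 = 2.5.
The 3 values of 4.5 occupy positions 6–8 → average rank 7.
The 2 values of 3.7 occupy positions 9–10 → average rank (9+10)/2 = 9.5.
Batch Y values → pooled ranks: 4.5→7, 3.5→11, 8.4→1, 6.9→2.5, 5.7→4, 4.5→7
Rank sum = 7 + 11 + 1 + 2.5 + 4 + 7 = 32.5

32.5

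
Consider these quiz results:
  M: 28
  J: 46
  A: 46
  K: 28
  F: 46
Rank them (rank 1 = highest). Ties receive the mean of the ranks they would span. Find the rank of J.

Sorted (descending): 46, 46, 46, 28, 28
The 3 values of 46 occupy positions 1–3 → average rank 2.
The 2 values of 28 occupy positions 4–5 → average rank (4+5)/2 = 4.5.
J has value 46 → rank 2.

2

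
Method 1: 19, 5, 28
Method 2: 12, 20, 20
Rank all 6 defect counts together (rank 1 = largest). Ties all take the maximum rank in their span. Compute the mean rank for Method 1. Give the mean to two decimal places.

3.67

Sorted (descending): 28, 20, 20, 19, 12, 5
The 2 values of 20 occupy positions 2–3 → each gets rank 3.
Method 1 values → pooled ranks: 19→4, 5→6, 28→1
Mean rank = (4 + 6 + 1) / 3 = 3.67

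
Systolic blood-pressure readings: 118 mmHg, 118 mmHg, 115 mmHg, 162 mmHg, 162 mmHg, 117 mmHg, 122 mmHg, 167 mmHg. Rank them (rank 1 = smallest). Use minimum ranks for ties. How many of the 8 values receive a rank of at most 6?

7

Sorted (ascending): 115, 117, 118, 118, 122, 162, 162, 167
The 2 values of 118 occupy positions 3–4 → each gets rank 3.
The 2 values of 162 occupy positions 6–7 → each gets rank 6.
Ranks ≤ 6: {1, 2, 3, 3, 5, 6, 6} → 7 values.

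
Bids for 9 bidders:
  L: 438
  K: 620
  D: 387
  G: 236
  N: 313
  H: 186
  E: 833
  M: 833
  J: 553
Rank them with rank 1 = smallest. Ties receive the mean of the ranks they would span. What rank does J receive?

6

Sorted (ascending): 186, 236, 313, 387, 438, 553, 620, 833, 833
The 2 values of 833 occupy positions 8–9 → average rank (8+9)/2 = 8.5.
J has value 553 → rank 6.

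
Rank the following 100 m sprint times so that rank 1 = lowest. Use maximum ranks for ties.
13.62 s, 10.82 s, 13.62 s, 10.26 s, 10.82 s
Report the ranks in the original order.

Sorted (ascending): 10.26, 10.82, 10.82, 13.62, 13.62
The 2 values of 10.82 occupy positions 2–3 → each gets rank 3.
The 2 values of 13.62 occupy positions 4–5 → each gets rank 5.

5, 3, 5, 1, 3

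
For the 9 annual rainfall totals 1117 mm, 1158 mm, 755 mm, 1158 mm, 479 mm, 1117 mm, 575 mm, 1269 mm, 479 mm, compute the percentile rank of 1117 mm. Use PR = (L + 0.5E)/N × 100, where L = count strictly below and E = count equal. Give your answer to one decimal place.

N = 9.
Strictly below 1117: 4. Equal to 1117: 2.
PR = (4 + 0.5·2)/9 × 100 = 55.6

55.6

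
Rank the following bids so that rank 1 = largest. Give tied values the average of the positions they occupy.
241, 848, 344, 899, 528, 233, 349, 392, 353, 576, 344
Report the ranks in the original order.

10, 2, 8.5, 1, 4, 11, 7, 5, 6, 3, 8.5

Sorted (descending): 899, 848, 576, 528, 392, 353, 349, 344, 344, 241, 233
The 2 values of 344 occupy positions 8–9 → average rank (8+9)/2 = 8.5.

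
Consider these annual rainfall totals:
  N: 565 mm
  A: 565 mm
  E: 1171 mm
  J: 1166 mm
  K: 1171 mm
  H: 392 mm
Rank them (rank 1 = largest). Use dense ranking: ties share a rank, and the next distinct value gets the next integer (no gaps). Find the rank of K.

Sorted (descending): 1171, 1171, 1166, 565, 565, 392
The 2 values of 1171 share dense rank 1.
The 2 values of 565 share dense rank 3.
Remaining distinct values take the next consecutive integers.
K has value 1171 mm → rank 1.

1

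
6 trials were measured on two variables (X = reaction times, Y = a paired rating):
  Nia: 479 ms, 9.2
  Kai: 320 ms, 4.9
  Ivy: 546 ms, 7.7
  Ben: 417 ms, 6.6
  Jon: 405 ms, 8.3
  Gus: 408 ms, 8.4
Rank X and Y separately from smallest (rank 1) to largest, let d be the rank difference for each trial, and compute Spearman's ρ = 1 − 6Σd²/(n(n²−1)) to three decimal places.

0.371

Ranks of variable 1: 5, 1, 6, 4, 2, 3
Ranks of variable 2: 6, 1, 3, 2, 4, 5
d = r₁ − r₂: -1, 0, 3, 2, -2, -2
d²: 1, 0, 9, 4, 4, 4; Σd² = 22
ρ = 1 − 6·22/(6·35) = 1 − 132/210 = 0.371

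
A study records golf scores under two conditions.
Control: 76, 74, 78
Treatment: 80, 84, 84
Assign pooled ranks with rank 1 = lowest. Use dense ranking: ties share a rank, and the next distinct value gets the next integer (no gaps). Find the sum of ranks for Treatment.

14

Sorted (ascending): 74, 76, 78, 80, 84, 84
The 2 values of 84 share dense rank 5.
Remaining distinct values take the next consecutive integers.
Treatment values → pooled ranks: 80→4, 84→5, 84→5
Rank sum = 4 + 5 + 5 = 14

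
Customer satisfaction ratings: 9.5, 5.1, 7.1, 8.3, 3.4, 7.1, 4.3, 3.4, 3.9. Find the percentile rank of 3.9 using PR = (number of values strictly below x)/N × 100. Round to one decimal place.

22.2

N = 9.
Strictly below 3.9: 2. Equal to 3.9: 1.
PR = 2/9 × 100 = 22.2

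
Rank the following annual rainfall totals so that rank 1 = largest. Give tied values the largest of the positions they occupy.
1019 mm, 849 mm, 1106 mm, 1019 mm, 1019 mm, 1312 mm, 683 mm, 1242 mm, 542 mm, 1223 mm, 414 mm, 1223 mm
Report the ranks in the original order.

Sorted (descending): 1312, 1242, 1223, 1223, 1106, 1019, 1019, 1019, 849, 683, 542, 414
The 2 values of 1223 occupy positions 3–4 → each gets rank 4.
The 3 values of 1019 occupy positions 6–8 → each gets rank 8.

8, 9, 5, 8, 8, 1, 10, 2, 11, 4, 12, 4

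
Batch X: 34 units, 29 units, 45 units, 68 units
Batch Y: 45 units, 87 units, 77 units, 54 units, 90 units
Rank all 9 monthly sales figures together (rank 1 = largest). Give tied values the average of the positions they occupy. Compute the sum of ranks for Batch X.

27.5

Sorted (descending): 90, 87, 77, 68, 54, 45, 45, 34, 29
The 2 values of 45 occupy positions 6–7 → average rank (6+7)/2 = 6.5.
Batch X values → pooled ranks: 34→8, 29→9, 45→6.5, 68→4
Rank sum = 8 + 9 + 6.5 + 4 = 27.5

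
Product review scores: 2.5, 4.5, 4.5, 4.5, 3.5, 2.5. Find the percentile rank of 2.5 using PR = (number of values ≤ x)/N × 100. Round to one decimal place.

N = 6.
Strictly below 2.5: 0. Equal to 2.5: 2.
PR = 2/6 × 100 = 33.3

33.3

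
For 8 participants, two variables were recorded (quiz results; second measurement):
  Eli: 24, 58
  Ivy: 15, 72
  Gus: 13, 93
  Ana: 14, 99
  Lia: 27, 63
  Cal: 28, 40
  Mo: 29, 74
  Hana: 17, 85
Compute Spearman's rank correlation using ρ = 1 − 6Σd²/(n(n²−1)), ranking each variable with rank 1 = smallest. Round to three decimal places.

-0.667

Ranks of variable 1: 5, 3, 1, 2, 6, 7, 8, 4
Ranks of variable 2: 2, 4, 7, 8, 3, 1, 5, 6
d = r₁ − r₂: 3, -1, -6, -6, 3, 6, 3, -2
d²: 9, 1, 36, 36, 9, 36, 9, 4; Σd² = 140
ρ = 1 − 6·140/(8·63) = 1 − 840/504 = -0.667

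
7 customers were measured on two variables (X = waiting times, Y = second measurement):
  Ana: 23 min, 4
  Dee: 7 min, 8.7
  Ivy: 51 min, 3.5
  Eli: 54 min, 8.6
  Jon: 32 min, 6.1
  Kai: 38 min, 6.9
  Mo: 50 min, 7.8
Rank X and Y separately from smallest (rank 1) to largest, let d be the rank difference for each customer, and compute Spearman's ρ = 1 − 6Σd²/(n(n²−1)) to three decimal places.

Ranks of variable 1: 2, 1, 6, 7, 3, 4, 5
Ranks of variable 2: 2, 7, 1, 6, 3, 4, 5
d = r₁ − r₂: 0, -6, 5, 1, 0, 0, 0
d²: 0, 36, 25, 1, 0, 0, 0; Σd² = 62
ρ = 1 − 6·62/(7·48) = 1 − 372/336 = -0.107

-0.107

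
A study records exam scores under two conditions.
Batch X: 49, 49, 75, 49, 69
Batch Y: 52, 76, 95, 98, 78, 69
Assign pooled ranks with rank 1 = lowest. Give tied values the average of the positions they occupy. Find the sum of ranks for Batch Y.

47.5

Sorted (ascending): 49, 49, 49, 52, 69, 69, 75, 76, 78, 95, 98
The 3 values of 49 occupy positions 1–3 → average rank 2.
The 2 values of 69 occupy positions 5–6 → average rank (5+6)/2 = 5.5.
Batch Y values → pooled ranks: 52→4, 76→8, 95→10, 98→11, 78→9, 69→5.5
Rank sum = 4 + 8 + 10 + 11 + 9 + 5.5 = 47.5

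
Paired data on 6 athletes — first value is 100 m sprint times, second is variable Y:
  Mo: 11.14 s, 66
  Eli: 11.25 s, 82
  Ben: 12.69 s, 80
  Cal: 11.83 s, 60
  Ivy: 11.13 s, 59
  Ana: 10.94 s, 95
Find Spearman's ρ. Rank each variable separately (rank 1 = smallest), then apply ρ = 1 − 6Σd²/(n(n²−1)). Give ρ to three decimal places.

Ranks of variable 1: 3, 4, 6, 5, 2, 1
Ranks of variable 2: 3, 5, 4, 2, 1, 6
d = r₁ − r₂: 0, -1, 2, 3, 1, -5
d²: 0, 1, 4, 9, 1, 25; Σd² = 40
ρ = 1 − 6·40/(6·35) = 1 − 240/210 = -0.143

-0.143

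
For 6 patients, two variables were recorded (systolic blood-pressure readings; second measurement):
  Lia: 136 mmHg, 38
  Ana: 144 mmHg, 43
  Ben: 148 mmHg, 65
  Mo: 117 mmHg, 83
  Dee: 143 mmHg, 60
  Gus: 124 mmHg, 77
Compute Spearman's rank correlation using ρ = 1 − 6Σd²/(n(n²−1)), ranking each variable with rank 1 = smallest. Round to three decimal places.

-0.486

Ranks of variable 1: 3, 5, 6, 1, 4, 2
Ranks of variable 2: 1, 2, 4, 6, 3, 5
d = r₁ − r₂: 2, 3, 2, -5, 1, -3
d²: 4, 9, 4, 25, 1, 9; Σd² = 52
ρ = 1 − 6·52/(6·35) = 1 − 312/210 = -0.486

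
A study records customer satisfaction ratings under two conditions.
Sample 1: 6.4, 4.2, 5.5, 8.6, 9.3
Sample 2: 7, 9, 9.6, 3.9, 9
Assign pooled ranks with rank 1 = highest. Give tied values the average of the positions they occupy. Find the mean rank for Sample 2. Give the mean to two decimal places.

Sorted (descending): 9.6, 9.3, 9, 9, 8.6, 7, 6.4, 5.5, 4.2, 3.9
The 2 values of 9 occupy positions 3–4 → average rank (3+4)/2 = 3.5.
Sample 2 values → pooled ranks: 7→6, 9→3.5, 9.6→1, 3.9→10, 9→3.5
Mean rank = (6 + 3.5 + 1 + 10 + 3.5) / 5 = 4.80

4.80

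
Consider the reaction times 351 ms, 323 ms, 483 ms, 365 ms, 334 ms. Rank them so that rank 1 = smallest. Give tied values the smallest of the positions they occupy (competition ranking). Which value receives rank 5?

483

Sorted (ascending): 323, 334, 351, 365, 483
No ties — each value takes its position as its rank.
Rank 5 → value 483.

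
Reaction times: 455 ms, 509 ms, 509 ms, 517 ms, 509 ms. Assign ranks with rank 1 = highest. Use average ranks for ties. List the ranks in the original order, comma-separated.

5, 3, 3, 1, 3

Sorted (descending): 517, 509, 509, 509, 455
The 3 values of 509 occupy positions 2–4 → average rank 3.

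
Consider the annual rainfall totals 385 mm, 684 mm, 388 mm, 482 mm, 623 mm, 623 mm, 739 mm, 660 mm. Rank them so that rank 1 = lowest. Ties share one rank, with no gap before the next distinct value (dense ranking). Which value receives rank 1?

385

Sorted (ascending): 385, 388, 482, 623, 623, 660, 684, 739
The 2 values of 623 share dense rank 4.
Remaining distinct values take the next consecutive integers.
Rank 1 → value 385.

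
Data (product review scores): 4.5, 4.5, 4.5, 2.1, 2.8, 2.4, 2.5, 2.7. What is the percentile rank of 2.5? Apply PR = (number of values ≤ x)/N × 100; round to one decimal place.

N = 8.
Strictly below 2.5: 2. Equal to 2.5: 1.
PR = 3/8 × 100 = 37.5

37.5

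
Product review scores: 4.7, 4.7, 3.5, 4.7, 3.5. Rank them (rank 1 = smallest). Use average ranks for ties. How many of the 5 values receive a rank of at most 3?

2

Sorted (ascending): 3.5, 3.5, 4.7, 4.7, 4.7
The 2 values of 3.5 occupy positions 1–2 → average rank (1+2)/2 = 1.5.
The 3 values of 4.7 occupy positions 3–5 → average rank 4.
Ranks ≤ 3: {1.5, 1.5} → 2 values.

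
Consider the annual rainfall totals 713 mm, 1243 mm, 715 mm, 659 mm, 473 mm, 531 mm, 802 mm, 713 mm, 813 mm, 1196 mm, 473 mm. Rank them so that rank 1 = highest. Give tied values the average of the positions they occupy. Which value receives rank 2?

Sorted (descending): 1243, 1196, 813, 802, 715, 713, 713, 659, 531, 473, 473
The 2 values of 713 occupy positions 6–7 → average rank (6+7)/2 = 6.5.
The 2 values of 473 occupy positions 10–11 → average rank (10+11)/2 = 10.5.
Rank 2 → value 1196.

1196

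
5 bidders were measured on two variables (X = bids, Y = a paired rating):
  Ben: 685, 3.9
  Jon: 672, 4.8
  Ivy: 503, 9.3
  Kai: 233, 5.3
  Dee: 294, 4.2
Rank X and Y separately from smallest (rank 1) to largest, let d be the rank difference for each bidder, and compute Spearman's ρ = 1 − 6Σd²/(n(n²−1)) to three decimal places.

-0.500

Ranks of variable 1: 5, 4, 3, 1, 2
Ranks of variable 2: 1, 3, 5, 4, 2
d = r₁ − r₂: 4, 1, -2, -3, 0
d²: 16, 1, 4, 9, 0; Σd² = 30
ρ = 1 − 6·30/(5·24) = 1 − 180/120 = -0.500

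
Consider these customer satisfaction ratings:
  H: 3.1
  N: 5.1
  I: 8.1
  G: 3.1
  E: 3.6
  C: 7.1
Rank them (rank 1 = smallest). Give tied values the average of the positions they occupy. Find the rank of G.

Sorted (ascending): 3.1, 3.1, 3.6, 5.1, 7.1, 8.1
The 2 values of 3.1 occupy positions 1–2 → average rank (1+2)/2 = 1.5.
G has value 3.1 → rank 1.5.

1.5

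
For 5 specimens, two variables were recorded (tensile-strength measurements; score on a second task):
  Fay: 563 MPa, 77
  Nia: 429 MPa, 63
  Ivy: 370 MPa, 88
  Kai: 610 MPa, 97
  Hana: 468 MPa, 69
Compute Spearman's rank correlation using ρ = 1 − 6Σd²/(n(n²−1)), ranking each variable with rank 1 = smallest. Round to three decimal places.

Ranks of variable 1: 4, 2, 1, 5, 3
Ranks of variable 2: 3, 1, 4, 5, 2
d = r₁ − r₂: 1, 1, -3, 0, 1
d²: 1, 1, 9, 0, 1; Σd² = 12
ρ = 1 − 6·12/(5·24) = 1 − 72/120 = 0.400

0.400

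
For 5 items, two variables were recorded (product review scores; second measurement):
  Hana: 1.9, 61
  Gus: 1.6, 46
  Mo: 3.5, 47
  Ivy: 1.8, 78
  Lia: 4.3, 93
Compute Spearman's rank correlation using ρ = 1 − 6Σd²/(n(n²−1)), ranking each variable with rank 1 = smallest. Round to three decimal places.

0.600

Ranks of variable 1: 3, 1, 4, 2, 5
Ranks of variable 2: 3, 1, 2, 4, 5
d = r₁ − r₂: 0, 0, 2, -2, 0
d²: 0, 0, 4, 4, 0; Σd² = 8
ρ = 1 − 6·8/(5·24) = 1 − 48/120 = 0.600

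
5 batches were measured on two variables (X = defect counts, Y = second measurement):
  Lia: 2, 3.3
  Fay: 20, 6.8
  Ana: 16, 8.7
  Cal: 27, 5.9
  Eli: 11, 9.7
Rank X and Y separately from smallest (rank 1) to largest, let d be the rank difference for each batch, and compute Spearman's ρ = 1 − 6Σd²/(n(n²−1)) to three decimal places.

0.000

Ranks of variable 1: 1, 4, 3, 5, 2
Ranks of variable 2: 1, 3, 4, 2, 5
d = r₁ − r₂: 0, 1, -1, 3, -3
d²: 0, 1, 1, 9, 9; Σd² = 20
ρ = 1 − 6·20/(5·24) = 1 − 120/120 = 0.000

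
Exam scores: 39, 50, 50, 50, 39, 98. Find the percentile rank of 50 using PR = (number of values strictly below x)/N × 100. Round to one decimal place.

33.3

N = 6.
Strictly below 50: 2. Equal to 50: 3.
PR = 2/6 × 100 = 33.3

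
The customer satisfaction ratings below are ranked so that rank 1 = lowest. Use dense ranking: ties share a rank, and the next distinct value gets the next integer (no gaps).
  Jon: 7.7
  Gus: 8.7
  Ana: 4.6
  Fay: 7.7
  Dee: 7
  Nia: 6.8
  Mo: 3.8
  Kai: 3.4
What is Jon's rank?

6

Sorted (ascending): 3.4, 3.8, 4.6, 6.8, 7, 7.7, 7.7, 8.7
The 2 values of 7.7 share dense rank 6.
Remaining distinct values take the next consecutive integers.
Jon has value 7.7 → rank 6.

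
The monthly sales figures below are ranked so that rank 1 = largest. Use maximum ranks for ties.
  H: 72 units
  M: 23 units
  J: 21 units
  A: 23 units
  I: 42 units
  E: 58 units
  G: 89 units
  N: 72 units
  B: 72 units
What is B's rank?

Sorted (descending): 89, 72, 72, 72, 58, 42, 23, 23, 21
The 3 values of 72 occupy positions 2–4 → each gets rank 4.
The 2 values of 23 occupy positions 7–8 → each gets rank 8.
B has value 72 units → rank 4.

4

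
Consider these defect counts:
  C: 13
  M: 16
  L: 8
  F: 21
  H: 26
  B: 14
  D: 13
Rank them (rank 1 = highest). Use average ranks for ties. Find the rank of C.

5.5

Sorted (descending): 26, 21, 16, 14, 13, 13, 8
The 2 values of 13 occupy positions 5–6 → average rank (5+6)/2 = 5.5.
C has value 13 → rank 5.5.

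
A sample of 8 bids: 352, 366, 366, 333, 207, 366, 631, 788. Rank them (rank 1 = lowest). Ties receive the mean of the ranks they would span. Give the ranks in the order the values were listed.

Sorted (ascending): 207, 333, 352, 366, 366, 366, 631, 788
The 3 values of 366 occupy positions 4–6 → average rank 5.

3, 5, 5, 2, 1, 5, 7, 8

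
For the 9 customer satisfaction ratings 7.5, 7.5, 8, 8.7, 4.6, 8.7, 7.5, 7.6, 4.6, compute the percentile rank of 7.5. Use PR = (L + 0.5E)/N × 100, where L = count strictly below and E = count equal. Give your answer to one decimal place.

38.9

N = 9.
Strictly below 7.5: 2. Equal to 7.5: 3.
PR = (2 + 0.5·3)/9 × 100 = 38.9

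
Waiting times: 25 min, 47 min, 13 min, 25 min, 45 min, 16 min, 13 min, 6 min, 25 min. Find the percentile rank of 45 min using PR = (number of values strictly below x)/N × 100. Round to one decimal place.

77.8

N = 9.
Strictly below 45: 7. Equal to 45: 1.
PR = 7/9 × 100 = 77.8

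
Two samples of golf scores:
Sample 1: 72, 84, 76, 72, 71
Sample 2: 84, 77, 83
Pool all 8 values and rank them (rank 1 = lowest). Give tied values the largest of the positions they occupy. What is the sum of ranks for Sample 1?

19

Sorted (ascending): 71, 72, 72, 76, 77, 83, 84, 84
The 2 values of 72 occupy positions 2–3 → each gets rank 3.
The 2 values of 84 occupy positions 7–8 → each gets rank 8.
Sample 1 values → pooled ranks: 72→3, 84→8, 76→4, 72→3, 71→1
Rank sum = 3 + 8 + 4 + 3 + 1 = 19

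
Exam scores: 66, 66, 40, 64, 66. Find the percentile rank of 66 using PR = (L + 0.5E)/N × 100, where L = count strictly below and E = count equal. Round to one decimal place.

N = 5.
Strictly below 66: 2. Equal to 66: 3.
PR = (2 + 0.5·3)/5 × 100 = 70.0

70.0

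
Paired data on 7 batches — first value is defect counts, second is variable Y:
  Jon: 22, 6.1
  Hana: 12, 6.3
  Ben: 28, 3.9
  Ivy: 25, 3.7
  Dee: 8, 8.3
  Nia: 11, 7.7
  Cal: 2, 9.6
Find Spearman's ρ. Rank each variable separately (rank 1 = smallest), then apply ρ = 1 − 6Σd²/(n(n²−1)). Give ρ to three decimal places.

Ranks of variable 1: 5, 4, 7, 6, 2, 3, 1
Ranks of variable 2: 3, 4, 2, 1, 6, 5, 7
d = r₁ − r₂: 2, 0, 5, 5, -4, -2, -6
d²: 4, 0, 25, 25, 16, 4, 36; Σd² = 110
ρ = 1 − 6·110/(7·48) = 1 − 660/336 = -0.964

-0.964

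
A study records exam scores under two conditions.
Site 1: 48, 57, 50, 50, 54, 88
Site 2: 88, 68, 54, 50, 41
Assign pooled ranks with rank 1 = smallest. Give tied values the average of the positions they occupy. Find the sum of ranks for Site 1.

35

Sorted (ascending): 41, 48, 50, 50, 50, 54, 54, 57, 68, 88, 88
The 3 values of 50 occupy positions 3–5 → average rank 4.
The 2 values of 54 occupy positions 6–7 → average rank (6+7)/2 = 6.5.
The 2 values of 88 occupy positions 10–11 → average rank (10+11)/2 = 10.5.
Site 1 values → pooled ranks: 48→2, 57→8, 50→4, 50→4, 54→6.5, 88→10.5
Rank sum = 2 + 8 + 4 + 4 + 6.5 + 10.5 = 35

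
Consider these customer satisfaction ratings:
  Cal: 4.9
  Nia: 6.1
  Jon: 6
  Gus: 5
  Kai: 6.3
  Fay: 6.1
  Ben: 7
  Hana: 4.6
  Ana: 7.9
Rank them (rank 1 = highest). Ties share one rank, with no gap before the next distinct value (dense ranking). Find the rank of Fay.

4

Sorted (descending): 7.9, 7, 6.3, 6.1, 6.1, 6, 5, 4.9, 4.6
The 2 values of 6.1 share dense rank 4.
Remaining distinct values take the next consecutive integers.
Fay has value 6.1 → rank 4.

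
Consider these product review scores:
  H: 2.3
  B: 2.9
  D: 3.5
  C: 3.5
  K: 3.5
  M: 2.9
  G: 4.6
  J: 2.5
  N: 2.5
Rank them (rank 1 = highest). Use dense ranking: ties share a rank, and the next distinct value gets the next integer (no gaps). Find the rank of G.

Sorted (descending): 4.6, 3.5, 3.5, 3.5, 2.9, 2.9, 2.5, 2.5, 2.3
The 3 values of 3.5 share dense rank 2.
The 2 values of 2.9 share dense rank 3.
The 2 values of 2.5 share dense rank 4.
Remaining distinct values take the next consecutive integers.
G has value 4.6 → rank 1.

1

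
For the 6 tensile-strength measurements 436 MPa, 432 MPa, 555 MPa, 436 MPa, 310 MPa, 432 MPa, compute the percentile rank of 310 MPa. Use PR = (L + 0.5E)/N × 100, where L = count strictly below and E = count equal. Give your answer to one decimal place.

N = 6.
Strictly below 310: 0. Equal to 310: 1.
PR = (0 + 0.5·1)/6 × 100 = 8.3

8.3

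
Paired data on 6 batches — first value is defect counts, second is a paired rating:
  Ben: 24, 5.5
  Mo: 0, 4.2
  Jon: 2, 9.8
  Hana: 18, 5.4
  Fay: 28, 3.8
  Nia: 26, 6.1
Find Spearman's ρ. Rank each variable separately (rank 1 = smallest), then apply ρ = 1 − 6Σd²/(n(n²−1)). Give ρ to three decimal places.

Ranks of variable 1: 4, 1, 2, 3, 6, 5
Ranks of variable 2: 4, 2, 6, 3, 1, 5
d = r₁ − r₂: 0, -1, -4, 0, 5, 0
d²: 0, 1, 16, 0, 25, 0; Σd² = 42
ρ = 1 − 6·42/(6·35) = 1 − 252/210 = -0.200

-0.200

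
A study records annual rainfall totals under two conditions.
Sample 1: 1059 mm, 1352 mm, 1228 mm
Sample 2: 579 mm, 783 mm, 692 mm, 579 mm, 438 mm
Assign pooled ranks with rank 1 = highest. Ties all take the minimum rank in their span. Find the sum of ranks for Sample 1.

6

Sorted (descending): 1352, 1228, 1059, 783, 692, 579, 579, 438
The 2 values of 579 occupy positions 6–7 → each gets rank 6.
Sample 1 values → pooled ranks: 1059→3, 1352→1, 1228→2
Rank sum = 3 + 1 + 2 = 6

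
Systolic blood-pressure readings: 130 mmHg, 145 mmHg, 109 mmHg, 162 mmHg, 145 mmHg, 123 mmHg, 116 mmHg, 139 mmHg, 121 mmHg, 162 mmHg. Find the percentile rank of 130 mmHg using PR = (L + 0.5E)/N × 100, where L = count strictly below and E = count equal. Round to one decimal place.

N = 10.
Strictly below 130: 4. Equal to 130: 1.
PR = (4 + 0.5·1)/10 × 100 = 45.0

45.0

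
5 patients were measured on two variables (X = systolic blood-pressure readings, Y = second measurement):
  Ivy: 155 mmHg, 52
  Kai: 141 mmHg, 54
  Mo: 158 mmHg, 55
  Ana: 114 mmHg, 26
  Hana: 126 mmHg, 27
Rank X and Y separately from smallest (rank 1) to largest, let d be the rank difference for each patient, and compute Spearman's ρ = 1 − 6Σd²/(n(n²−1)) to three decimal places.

0.900

Ranks of variable 1: 4, 3, 5, 1, 2
Ranks of variable 2: 3, 4, 5, 1, 2
d = r₁ − r₂: 1, -1, 0, 0, 0
d²: 1, 1, 0, 0, 0; Σd² = 2
ρ = 1 − 6·2/(5·24) = 1 − 12/120 = 0.900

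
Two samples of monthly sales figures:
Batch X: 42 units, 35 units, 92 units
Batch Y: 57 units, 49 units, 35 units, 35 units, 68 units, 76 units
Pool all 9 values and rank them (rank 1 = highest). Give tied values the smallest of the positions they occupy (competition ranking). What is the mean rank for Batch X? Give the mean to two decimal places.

Sorted (descending): 92, 76, 68, 57, 49, 42, 35, 35, 35
The 3 values of 35 occupy positions 7–9 → each gets rank 7.
Batch X values → pooled ranks: 42→6, 35→7, 92→1
Mean rank = (6 + 7 + 1) / 3 = 4.67

4.67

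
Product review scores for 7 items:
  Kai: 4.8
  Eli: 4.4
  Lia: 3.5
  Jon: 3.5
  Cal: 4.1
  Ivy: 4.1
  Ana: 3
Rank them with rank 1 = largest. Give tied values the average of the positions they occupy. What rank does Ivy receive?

3.5

Sorted (descending): 4.8, 4.4, 4.1, 4.1, 3.5, 3.5, 3
The 2 values of 4.1 occupy positions 3–4 → average rank (3+4)/2 = 3.5.
The 2 values of 3.5 occupy positions 5–6 → average rank (5+6)/2 = 5.5.
Ivy has value 4.1 → rank 3.5.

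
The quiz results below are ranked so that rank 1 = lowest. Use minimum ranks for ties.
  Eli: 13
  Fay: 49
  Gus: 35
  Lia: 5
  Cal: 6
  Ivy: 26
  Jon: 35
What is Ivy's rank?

4

Sorted (ascending): 5, 6, 13, 26, 35, 35, 49
The 2 values of 35 occupy positions 5–6 → each gets rank 5.
Ivy has value 26 → rank 4.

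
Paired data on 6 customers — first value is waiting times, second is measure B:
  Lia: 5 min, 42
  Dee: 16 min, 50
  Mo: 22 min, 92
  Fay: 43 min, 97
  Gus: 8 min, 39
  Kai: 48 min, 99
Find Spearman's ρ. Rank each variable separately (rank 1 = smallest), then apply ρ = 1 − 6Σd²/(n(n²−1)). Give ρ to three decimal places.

Ranks of variable 1: 1, 3, 4, 5, 2, 6
Ranks of variable 2: 2, 3, 4, 5, 1, 6
d = r₁ − r₂: -1, 0, 0, 0, 1, 0
d²: 1, 0, 0, 0, 1, 0; Σd² = 2
ρ = 1 − 6·2/(6·35) = 1 − 12/210 = 0.943

0.943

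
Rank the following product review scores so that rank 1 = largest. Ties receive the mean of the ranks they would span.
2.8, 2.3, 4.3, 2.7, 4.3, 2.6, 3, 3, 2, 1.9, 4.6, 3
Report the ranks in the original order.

Sorted (descending): 4.6, 4.3, 4.3, 3, 3, 3, 2.8, 2.7, 2.6, 2.3, 2, 1.9
The 2 values of 4.3 occupy positions 2–3 → average rank (2+3)/2 = 2.5.
The 3 values of 3 occupy positions 4–6 → average rank 5.

7, 10, 2.5, 8, 2.5, 9, 5, 5, 11, 12, 1, 5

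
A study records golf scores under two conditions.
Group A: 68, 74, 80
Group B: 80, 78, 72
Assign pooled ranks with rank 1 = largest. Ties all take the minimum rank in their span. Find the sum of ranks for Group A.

Sorted (descending): 80, 80, 78, 74, 72, 68
The 2 values of 80 occupy positions 1–2 → each gets rank 1.
Group A values → pooled ranks: 68→6, 74→4, 80→1
Rank sum = 6 + 4 + 1 = 11

11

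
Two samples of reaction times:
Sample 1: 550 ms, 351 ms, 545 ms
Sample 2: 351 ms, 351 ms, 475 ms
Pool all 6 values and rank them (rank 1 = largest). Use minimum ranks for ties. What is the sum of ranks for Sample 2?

11

Sorted (descending): 550, 545, 475, 351, 351, 351
The 3 values of 351 occupy positions 4–6 → each gets rank 4.
Sample 2 values → pooled ranks: 351→4, 351→4, 475→3
Rank sum = 4 + 4 + 3 = 11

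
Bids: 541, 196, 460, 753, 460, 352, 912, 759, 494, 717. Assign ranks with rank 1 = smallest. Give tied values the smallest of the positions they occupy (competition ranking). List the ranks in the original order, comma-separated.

Sorted (ascending): 196, 352, 460, 460, 494, 541, 717, 753, 759, 912
The 2 values of 460 occupy positions 3–4 → each gets rank 3.

6, 1, 3, 8, 3, 2, 10, 9, 5, 7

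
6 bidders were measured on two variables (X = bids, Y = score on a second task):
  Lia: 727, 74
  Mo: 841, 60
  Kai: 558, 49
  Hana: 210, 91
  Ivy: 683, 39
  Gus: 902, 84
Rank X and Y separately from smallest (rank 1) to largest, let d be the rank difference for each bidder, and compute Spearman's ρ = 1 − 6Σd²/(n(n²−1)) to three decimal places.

Ranks of variable 1: 4, 5, 2, 1, 3, 6
Ranks of variable 2: 4, 3, 2, 6, 1, 5
d = r₁ − r₂: 0, 2, 0, -5, 2, 1
d²: 0, 4, 0, 25, 4, 1; Σd² = 34
ρ = 1 − 6·34/(6·35) = 1 − 204/210 = 0.029

0.029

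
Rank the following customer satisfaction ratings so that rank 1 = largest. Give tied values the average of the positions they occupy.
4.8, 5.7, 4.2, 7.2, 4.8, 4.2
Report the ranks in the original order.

Sorted (descending): 7.2, 5.7, 4.8, 4.8, 4.2, 4.2
The 2 values of 4.8 occupy positions 3–4 → average rank (3+4)/2 = 3.5.
The 2 values of 4.2 occupy positions 5–6 → average rank (5+6)/2 = 5.5.

3.5, 2, 5.5, 1, 3.5, 5.5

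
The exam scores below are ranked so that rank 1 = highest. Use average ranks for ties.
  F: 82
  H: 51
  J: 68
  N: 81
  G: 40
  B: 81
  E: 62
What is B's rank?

Sorted (descending): 82, 81, 81, 68, 62, 51, 40
The 2 values of 81 occupy positions 2–3 → average rank (2+3)/2 = 2.5.
B has value 81 → rank 2.5.

2.5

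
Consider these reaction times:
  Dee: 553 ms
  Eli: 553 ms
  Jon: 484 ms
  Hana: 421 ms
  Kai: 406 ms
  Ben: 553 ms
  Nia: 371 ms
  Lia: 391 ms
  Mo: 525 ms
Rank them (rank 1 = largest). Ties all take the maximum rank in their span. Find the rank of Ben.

Sorted (descending): 553, 553, 553, 525, 484, 421, 406, 391, 371
The 3 values of 553 occupy positions 1–3 → each gets rank 3.
Ben has value 553 ms → rank 3.

3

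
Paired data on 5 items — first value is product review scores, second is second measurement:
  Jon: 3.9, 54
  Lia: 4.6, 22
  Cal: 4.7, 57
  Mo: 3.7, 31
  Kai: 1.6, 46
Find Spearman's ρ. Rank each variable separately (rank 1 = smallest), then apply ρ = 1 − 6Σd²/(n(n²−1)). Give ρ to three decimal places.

0.300

Ranks of variable 1: 3, 4, 5, 2, 1
Ranks of variable 2: 4, 1, 5, 2, 3
d = r₁ − r₂: -1, 3, 0, 0, -2
d²: 1, 9, 0, 0, 4; Σd² = 14
ρ = 1 − 6·14/(5·24) = 1 − 84/120 = 0.300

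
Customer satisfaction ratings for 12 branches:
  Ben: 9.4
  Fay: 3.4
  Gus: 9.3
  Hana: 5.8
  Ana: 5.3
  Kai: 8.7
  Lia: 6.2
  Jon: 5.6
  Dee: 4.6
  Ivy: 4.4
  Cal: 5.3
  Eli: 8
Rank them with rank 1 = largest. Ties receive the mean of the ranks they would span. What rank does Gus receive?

2

Sorted (descending): 9.4, 9.3, 8.7, 8, 6.2, 5.8, 5.6, 5.3, 5.3, 4.6, 4.4, 3.4
The 2 values of 5.3 occupy positions 8–9 → average rank (8+9)/2 = 8.5.
Gus has value 9.3 → rank 2.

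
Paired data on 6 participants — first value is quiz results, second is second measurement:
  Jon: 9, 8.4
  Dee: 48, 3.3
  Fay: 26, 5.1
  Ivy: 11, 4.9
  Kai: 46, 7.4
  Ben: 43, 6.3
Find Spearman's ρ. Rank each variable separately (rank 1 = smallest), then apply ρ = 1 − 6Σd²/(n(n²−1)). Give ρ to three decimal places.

-0.429

Ranks of variable 1: 1, 6, 3, 2, 5, 4
Ranks of variable 2: 6, 1, 3, 2, 5, 4
d = r₁ − r₂: -5, 5, 0, 0, 0, 0
d²: 25, 25, 0, 0, 0, 0; Σd² = 50
ρ = 1 − 6·50/(6·35) = 1 − 300/210 = -0.429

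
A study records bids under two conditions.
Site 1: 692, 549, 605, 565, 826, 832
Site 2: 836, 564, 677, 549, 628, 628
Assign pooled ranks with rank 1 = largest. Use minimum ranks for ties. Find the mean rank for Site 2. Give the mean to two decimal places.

Sorted (descending): 836, 832, 826, 692, 677, 628, 628, 605, 565, 564, 549, 549
The 2 values of 628 occupy positions 6–7 → each gets rank 6.
The 2 values of 549 occupy positions 11–12 → each gets rank 11.
Site 2 values → pooled ranks: 836→1, 564→10, 677→5, 549→11, 628→6, 628→6
Mean rank = (1 + 10 + 5 + 11 + 6 + 6) / 6 = 6.50

6.50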